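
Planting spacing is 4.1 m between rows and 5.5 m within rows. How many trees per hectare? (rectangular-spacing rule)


Formula: TPH = 10000 m^2/ha / (spacing_x * spacing_y)
Area per tree = 4.1 m * 5.5 m = 22.55 m^2
TPH = 10000 / 22.55 = 443 trees/ha

443


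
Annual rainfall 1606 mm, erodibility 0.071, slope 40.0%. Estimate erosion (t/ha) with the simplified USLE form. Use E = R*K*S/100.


Formula: E = R * K * S / 100  (simplified USLE)
R * K = 1606 * 0.071 = 114.026
E = 114.026 * 40.0 / 100 = 45.61 t/ha

45.61


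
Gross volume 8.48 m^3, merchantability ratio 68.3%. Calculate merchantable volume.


Formula: MV = V_total * (merchantable_pct / 100)
Merchantable fraction = 68.3% / 100 = 0.683
MV = 8.48 m^3 * 0.683 = 5.792 m^3

5.792


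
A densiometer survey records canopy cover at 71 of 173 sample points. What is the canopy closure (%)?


Formula: Canopy closure = covered points / total points * 100
Closure = 71 / 173 * 100
Closure = 0.4104 * 100 = 41.0%

41.0


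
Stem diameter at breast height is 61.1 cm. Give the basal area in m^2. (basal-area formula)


Formula: BA = pi * (DBH/2)^2 / 10000  (cm^2 to m^2)
Radius = DBH/2 = 61.1/2 = 30.55 cm
BA = pi * 30.55^2 / 10000
   = 2932.0563 cm^2 / 10000
   = 0.2932 m^2

0.2932


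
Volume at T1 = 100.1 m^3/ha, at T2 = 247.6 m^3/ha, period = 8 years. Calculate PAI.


Formula: PAI = (V_T2 - V_T1) / (T2 - T1)
Volume increment = 247.6 - 100.1 = 147.5 m^3/ha
PAI = 147.5 / 8 = 18.44 m^3/ha/year

18.44


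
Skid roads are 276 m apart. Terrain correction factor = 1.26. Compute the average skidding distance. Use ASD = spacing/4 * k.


Formula: ASD = (spacing / 4) * correction
Uncorrected distance = spacing / 4 = 276 / 4 = 69 m
ASD = 69 * 1.26 = 87 m

87


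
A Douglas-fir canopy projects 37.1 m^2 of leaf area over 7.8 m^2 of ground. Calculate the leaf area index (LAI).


Formula: LAI = total leaf area / ground area  (dimensionless)
LAI = 37.1 m^2 / 7.8 m^2
LAI = 4.76

4.76


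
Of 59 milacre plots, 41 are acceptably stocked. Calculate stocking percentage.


Formula: Stocking % = stocked plots / total plots * 100
Stocking = 41 / 59 * 100
Stocking = 0.6949 * 100 = 69.5%

69.5


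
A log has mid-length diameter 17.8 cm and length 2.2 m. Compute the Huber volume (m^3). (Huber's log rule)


Huber: V = Am * L,  Am = pi*(Dm/200)^2
Am = pi*(17.8/200)^2 = 0.024885 m^2
V = 0.024885*2.2 = 0.0547 m^3

0.0547


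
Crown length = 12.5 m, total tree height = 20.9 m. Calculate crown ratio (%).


Formula: Crown Ratio = (Crown Length / Total Height) * 100
CR = (12.5 m / 20.9 m) * 100
CR = 0.5981 * 100 = 59.8%

59.8


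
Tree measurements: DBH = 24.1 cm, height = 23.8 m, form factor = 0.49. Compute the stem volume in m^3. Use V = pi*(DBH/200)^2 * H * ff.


Formula: V = pi * (DBH/200)^2 * H * ff
Radius = DBH/200 = 24.1/200 = 0.1205 m
Radius^2 = 0.1205^2 = 0.01452025 m^2
V = pi * 0.01452025 * 23.8 * 0.49
V = 0.532 m^3

0.532


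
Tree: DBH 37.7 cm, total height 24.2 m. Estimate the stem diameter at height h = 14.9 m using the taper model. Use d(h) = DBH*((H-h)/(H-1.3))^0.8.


Taper: d(h) = DBH * ((H - h) / (H - 1.3))^0.8
Numerator = H - h = 24.2 - 14.9 = 9.3 m
Denominator = H - 1.3 = 24.2 - 1.3 = 22.9 m
Ratio = 9.3 / 22.9 = 0.40611
d = 37.7 * 0.40611^0.8 = 18.3 cm

18.3


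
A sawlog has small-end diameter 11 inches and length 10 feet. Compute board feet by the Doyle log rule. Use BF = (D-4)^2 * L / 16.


Doyle: BF = (D - 4)^2 * L / 16
Adjusted diameter = 11 - 4 = 7 in
(D-4)^2 = 7^2 = 49
BF = 49 * 10 / 16 = 31 BF

31


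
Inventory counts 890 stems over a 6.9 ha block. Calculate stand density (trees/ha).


Formula: Stand Density = N_trees / Area_ha
Density = 890 trees / 6.9 ha
Density = 129 trees/ha

129


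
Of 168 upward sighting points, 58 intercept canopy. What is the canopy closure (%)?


Formula: Canopy closure = covered points / total points * 100
Closure = 58 / 168 * 100
Closure = 0.3452 * 100 = 34.5%

34.5


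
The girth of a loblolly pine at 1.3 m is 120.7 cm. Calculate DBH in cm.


Formula: DBH = C / pi
DBH = 120.7 / pi
pi = 3.14159...
DBH = 38.4 cm

38.4


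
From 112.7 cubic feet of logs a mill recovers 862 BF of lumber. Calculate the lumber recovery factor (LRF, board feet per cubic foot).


Formula: LRF = Lumber Output (BF) / Log Input (ft^3)
LRF = 862 BF / 112.7 ft^3
LRF = 7.65 BF/ft^3

7.65


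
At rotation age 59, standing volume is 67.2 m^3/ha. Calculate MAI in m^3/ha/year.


Formula: MAI = Total Volume / Stand Age
MAI = 67.2 m^3/ha / 59 years
MAI = 1.14 m^3/ha/year

1.14


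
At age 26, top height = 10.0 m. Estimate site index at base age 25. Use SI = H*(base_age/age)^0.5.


Formula: SI = H_dom * (base_age / age)^0.5
Age ratio = 25 / 26 = 0.96154
sqrt(age_ratio) = 0.98058
SI = 10.0 * 0.98058 = 9.8 m

9.8


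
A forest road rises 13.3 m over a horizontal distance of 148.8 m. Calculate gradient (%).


Formula: Gradient = rise / run * 100
Gradient = 13.3 / 148.8 * 100 = 8.9%

8.9


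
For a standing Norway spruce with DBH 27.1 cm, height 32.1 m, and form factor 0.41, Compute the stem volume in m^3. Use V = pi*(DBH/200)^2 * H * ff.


Formula: V = pi * (DBH/200)^2 * H * ff
Radius = DBH/200 = 27.1/200 = 0.1355 m
Radius^2 = 0.1355^2 = 0.01836025 m^2
V = pi * 0.01836025 * 32.1 * 0.41
V = 0.759 m^3

0.759


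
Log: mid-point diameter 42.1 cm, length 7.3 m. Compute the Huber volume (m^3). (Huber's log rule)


Huber: V = Am * L,  Am = pi*(Dm/200)^2
Am = pi*(42.1/200)^2 = 0.139205 m^2
V = 0.139205*7.3 = 1.0162 m^3

1.0162


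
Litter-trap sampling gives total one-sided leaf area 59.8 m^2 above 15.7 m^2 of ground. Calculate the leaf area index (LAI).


Formula: LAI = total leaf area / ground area  (dimensionless)
LAI = 59.8 m^2 / 15.7 m^2
LAI = 3.81

3.81


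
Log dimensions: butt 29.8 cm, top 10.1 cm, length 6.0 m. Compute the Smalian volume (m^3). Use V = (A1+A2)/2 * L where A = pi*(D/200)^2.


Smalian: V = (A1 + A2)/2 * L,  A = pi*(D/200)^2
A1 = pi*(29.8/200)^2 = 0.069746 m^2
A2 = pi*(10.1/200)^2 = 0.008012 m^2
V = (0.069746+0.008012)/2*6.0 = 0.2333 m^3

0.2333


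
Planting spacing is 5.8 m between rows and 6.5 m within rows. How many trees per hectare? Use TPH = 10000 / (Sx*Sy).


Formula: TPH = 10000 m^2/ha / (spacing_x * spacing_y)
Area per tree = 5.8 m * 6.5 m = 37.7 m^2
TPH = 10000 / 37.7 = 265 trees/ha

265


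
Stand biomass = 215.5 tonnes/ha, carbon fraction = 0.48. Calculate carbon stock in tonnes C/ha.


Formula: Carbon Stock = Biomass * Carbon Fraction
C = 215.5 t/ha * 0.48
C = 103.4 t C/ha

103.4


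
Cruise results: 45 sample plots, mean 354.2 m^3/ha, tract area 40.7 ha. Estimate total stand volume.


Formula: Total Volume = Mean Volume per ha * Total Area
Total Volume = 354.2 m^3/ha * 40.7 ha
Total Volume = 14416 m^3

14416


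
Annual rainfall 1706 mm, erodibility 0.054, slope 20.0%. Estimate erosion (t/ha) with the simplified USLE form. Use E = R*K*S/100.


Formula: E = R * K * S / 100  (simplified USLE)
R * K = 1706 * 0.054 = 92.124
E = 92.124 * 20.0 / 100 = 18.42 t/ha

18.42


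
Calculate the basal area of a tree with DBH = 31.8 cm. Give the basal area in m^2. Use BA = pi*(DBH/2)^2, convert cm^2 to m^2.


Formula: BA = pi * (DBH/2)^2 / 10000  (cm^2 to m^2)
Radius = DBH/2 = 31.8/2 = 15.9 cm
BA = pi * 15.9^2 / 10000
   = 794.226 cm^2 / 10000
   = 0.0794 m^2

0.0794


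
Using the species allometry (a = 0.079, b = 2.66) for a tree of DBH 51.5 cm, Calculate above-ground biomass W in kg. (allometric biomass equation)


Formula: W = a * DBH^b  (allometric power law)
DBH^b = 51.5^2.66 = 35760.8003
W = 0.079 * 35760.8003 = 2825.1 kg

2825.1


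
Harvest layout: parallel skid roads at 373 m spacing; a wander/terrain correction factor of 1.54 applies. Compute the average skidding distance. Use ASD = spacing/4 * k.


Formula: ASD = (spacing / 4) * correction
Uncorrected distance = spacing / 4 = 373 / 4 = 93.25 m
ASD = 93.25 * 1.54 = 144 m

144


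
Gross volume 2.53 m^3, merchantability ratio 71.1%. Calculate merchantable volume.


Formula: MV = V_total * (merchantable_pct / 100)
Merchantable fraction = 71.1% / 100 = 0.711
MV = 2.53 m^3 * 0.711 = 1.799 m^3

1.799


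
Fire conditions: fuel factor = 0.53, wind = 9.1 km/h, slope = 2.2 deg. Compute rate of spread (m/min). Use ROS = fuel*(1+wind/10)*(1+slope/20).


Formula: ROS = fuel * (1 + wind/10) * (1 + slope/20)
Wind factor = 1 + 9.1/10 = 1.91
Slope factor = 1 + 2.2/20 = 1.11
ROS = 0.53 * 1.91 * 1.11 = 1.12 m/min

1.12


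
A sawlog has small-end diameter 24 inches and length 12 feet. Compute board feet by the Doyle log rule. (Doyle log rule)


Doyle: BF = (D - 4)^2 * L / 16
Adjusted diameter = 24 - 4 = 20 in
(D-4)^2 = 20^2 = 400
BF = 400 * 12 / 16 = 300 BF

300


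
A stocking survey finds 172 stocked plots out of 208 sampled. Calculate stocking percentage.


Formula: Stocking % = stocked plots / total plots * 100
Stocking = 172 / 208 * 100
Stocking = 0.8269 * 100 = 82.7%

82.7


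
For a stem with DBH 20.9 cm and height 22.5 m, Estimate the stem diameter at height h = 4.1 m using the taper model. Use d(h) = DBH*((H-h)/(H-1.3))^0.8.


Taper: d(h) = DBH * ((H - h) / (H - 1.3))^0.8
Numerator = H - h = 22.5 - 4.1 = 18.4 m
Denominator = H - 1.3 = 22.5 - 1.3 = 21.2 m
Ratio = 18.4 / 21.2 = 0.86792
d = 20.9 * 0.86792^0.8 = 18.7 cm

18.7


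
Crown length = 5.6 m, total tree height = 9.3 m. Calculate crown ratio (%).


Formula: Crown Ratio = (Crown Length / Total Height) * 100
CR = (5.6 m / 9.3 m) * 100
CR = 0.6022 * 100 = 60.2%

60.2


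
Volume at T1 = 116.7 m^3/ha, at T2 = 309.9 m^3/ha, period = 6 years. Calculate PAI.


Formula: PAI = (V_T2 - V_T1) / (T2 - T1)
Volume increment = 309.9 - 116.7 = 193.2 m^3/ha
PAI = 193.2 / 6 = 32.2 m^3/ha/year

32.2


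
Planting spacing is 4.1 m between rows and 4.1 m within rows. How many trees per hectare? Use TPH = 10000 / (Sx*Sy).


Formula: TPH = 10000 m^2/ha / (spacing_x * spacing_y)
Area per tree = 4.1 m * 4.1 m = 16.81 m^2
TPH = 10000 / 16.81 = 595 trees/ha

595


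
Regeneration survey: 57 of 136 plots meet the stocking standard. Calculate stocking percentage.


Formula: Stocking % = stocked plots / total plots * 100
Stocking = 57 / 136 * 100
Stocking = 0.4191 * 100 = 41.9%

41.9


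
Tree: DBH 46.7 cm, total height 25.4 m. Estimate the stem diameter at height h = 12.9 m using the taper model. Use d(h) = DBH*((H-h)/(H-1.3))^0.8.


Taper: d(h) = DBH * ((H - h) / (H - 1.3))^0.8
Numerator = H - h = 25.4 - 12.9 = 12.5 m
Denominator = H - 1.3 = 25.4 - 1.3 = 24.1 m
Ratio = 12.5 / 24.1 = 0.51867
d = 46.7 * 0.51867^0.8 = 27.6 cm

27.6


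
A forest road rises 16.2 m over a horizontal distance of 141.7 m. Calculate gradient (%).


Formula: Gradient = rise / run * 100
Gradient = 16.2 / 141.7 * 100 = 11.4%

11.4


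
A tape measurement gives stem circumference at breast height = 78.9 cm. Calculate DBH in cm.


Formula: DBH = C / pi
DBH = 78.9 / pi
pi = 3.14159...
DBH = 25.1 cm

25.1


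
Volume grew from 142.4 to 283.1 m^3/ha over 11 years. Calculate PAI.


Formula: PAI = (V_T2 - V_T1) / (T2 - T1)
Volume increment = 283.1 - 142.4 = 140.7 m^3/ha
PAI = 140.7 / 11 = 12.79 m^3/ha/year

12.79


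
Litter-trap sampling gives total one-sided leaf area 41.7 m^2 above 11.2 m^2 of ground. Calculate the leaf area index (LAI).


Formula: LAI = total leaf area / ground area  (dimensionless)
LAI = 41.7 m^2 / 11.2 m^2
LAI = 3.72

3.72


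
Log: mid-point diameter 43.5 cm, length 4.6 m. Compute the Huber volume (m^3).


Huber: V = Am * L,  Am = pi*(Dm/200)^2
Am = pi*(43.5/200)^2 = 0.148617 m^2
V = 0.148617*4.6 = 0.6836 m^3

0.6836


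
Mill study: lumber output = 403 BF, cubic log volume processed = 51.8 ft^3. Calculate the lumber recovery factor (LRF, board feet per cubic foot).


Formula: LRF = Lumber Output (BF) / Log Input (ft^3)
LRF = 403 BF / 51.8 ft^3
LRF = 7.78 BF/ft^3

7.78


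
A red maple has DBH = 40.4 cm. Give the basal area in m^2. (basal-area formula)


Formula: BA = pi * (DBH/2)^2 / 10000  (cm^2 to m^2)
Radius = DBH/2 = 40.4/2 = 20.2 cm
BA = pi * 20.2^2 / 10000
   = 1281.8955 cm^2 / 10000
   = 0.1282 m^2

0.1282


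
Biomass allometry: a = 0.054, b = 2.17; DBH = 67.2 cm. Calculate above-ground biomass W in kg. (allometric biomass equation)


Formula: W = a * DBH^b  (allometric power law)
DBH^b = 67.2^2.17 = 9234.0309
W = 0.054 * 9234.0309 = 498.6 kg

498.6


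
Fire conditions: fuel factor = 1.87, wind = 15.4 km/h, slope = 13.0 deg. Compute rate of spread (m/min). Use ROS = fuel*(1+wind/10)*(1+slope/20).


Formula: ROS = fuel * (1 + wind/10) * (1 + slope/20)
Wind factor = 1 + 15.4/10 = 2.54
Slope factor = 1 + 13.0/20 = 1.65
ROS = 1.87 * 2.54 * 1.65 = 7.84 m/min

7.84


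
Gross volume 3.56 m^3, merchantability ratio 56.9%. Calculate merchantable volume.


Formula: MV = V_total * (merchantable_pct / 100)
Merchantable fraction = 56.9% / 100 = 0.569
MV = 3.56 m^3 * 0.569 = 2.026 m^3

2.026


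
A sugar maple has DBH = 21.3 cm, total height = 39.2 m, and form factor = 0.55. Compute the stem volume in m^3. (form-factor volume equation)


Formula: V = pi * (DBH/200)^2 * H * ff
Radius = DBH/200 = 21.3/200 = 0.1065 m
Radius^2 = 0.1065^2 = 0.01134225 m^2
V = pi * 0.01134225 * 39.2 * 0.55
V = 0.768 m^3

0.768


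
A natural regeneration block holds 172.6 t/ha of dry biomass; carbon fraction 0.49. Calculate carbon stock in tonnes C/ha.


Formula: Carbon Stock = Biomass * Carbon Fraction
C = 172.6 t/ha * 0.49
C = 84.6 t C/ha

84.6


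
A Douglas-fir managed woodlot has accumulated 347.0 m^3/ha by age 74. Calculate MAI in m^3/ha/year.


Formula: MAI = Total Volume / Stand Age
MAI = 347.0 m^3/ha / 74 years
MAI = 4.69 m^3/ha/year

4.69


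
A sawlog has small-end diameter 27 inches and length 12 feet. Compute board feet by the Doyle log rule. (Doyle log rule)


Doyle: BF = (D - 4)^2 * L / 16
Adjusted diameter = 27 - 4 = 23 in
(D-4)^2 = 23^2 = 529
BF = 529 * 12 / 16 = 397 BF

397


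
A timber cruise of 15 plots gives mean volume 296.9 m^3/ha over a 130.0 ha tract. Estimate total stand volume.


Formula: Total Volume = Mean Volume per ha * Total Area
Total Volume = 296.9 m^3/ha * 130.0 ha
Total Volume = 38597 m^3

38597


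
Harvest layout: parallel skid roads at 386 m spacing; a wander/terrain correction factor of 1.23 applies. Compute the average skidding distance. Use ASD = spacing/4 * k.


Formula: ASD = (spacing / 4) * correction
Uncorrected distance = spacing / 4 = 386 / 4 = 96.5 m
ASD = 96.5 * 1.23 = 119 m

119


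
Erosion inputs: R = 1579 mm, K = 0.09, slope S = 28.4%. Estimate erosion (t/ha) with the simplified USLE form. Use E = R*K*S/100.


Formula: E = R * K * S / 100  (simplified USLE)
R * K = 1579 * 0.09 = 142.11
E = 142.11 * 28.4 / 100 = 40.36 t/ha

40.36


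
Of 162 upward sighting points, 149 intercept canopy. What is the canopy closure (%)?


Formula: Canopy closure = covered points / total points * 100
Closure = 149 / 162 * 100
Closure = 0.9198 * 100 = 92.0%

92.0


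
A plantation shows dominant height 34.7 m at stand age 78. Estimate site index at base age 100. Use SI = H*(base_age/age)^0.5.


Formula: SI = H_dom * (base_age / age)^0.5
Age ratio = 100 / 78 = 1.28205
sqrt(age_ratio) = 1.13228
SI = 34.7 * 1.13228 = 39.3 m

39.3


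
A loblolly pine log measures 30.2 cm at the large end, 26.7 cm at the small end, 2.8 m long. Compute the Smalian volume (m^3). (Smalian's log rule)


Smalian: V = (A1 + A2)/2 * L,  A = pi*(D/200)^2
A1 = pi*(30.2/200)^2 = 0.071631 m^2
A2 = pi*(26.7/200)^2 = 0.05599 m^2
V = (0.071631+0.05599)/2*2.8 = 0.1787 m^3

0.1787


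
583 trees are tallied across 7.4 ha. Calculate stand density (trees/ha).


Formula: Stand Density = N_trees / Area_ha
Density = 583 trees / 7.4 ha
Density = 79 trees/ha

79


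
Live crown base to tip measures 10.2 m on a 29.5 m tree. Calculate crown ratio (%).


Formula: Crown Ratio = (Crown Length / Total Height) * 100
CR = (10.2 m / 29.5 m) * 100
CR = 0.3458 * 100 = 34.6%

34.6


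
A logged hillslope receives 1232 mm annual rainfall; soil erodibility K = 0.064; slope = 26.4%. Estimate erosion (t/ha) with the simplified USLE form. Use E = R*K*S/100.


Formula: E = R * K * S / 100  (simplified USLE)
R * K = 1232 * 0.064 = 78.848
E = 78.848 * 26.4 / 100 = 20.82 t/ha

20.82


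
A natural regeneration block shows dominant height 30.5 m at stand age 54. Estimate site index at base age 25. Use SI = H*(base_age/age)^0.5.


Formula: SI = H_dom * (base_age / age)^0.5
Age ratio = 25 / 54 = 0.46296
sqrt(age_ratio) = 0.68041
SI = 30.5 * 0.68041 = 20.8 m

20.8


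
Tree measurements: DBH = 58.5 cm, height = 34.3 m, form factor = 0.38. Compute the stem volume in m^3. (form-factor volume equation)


Formula: V = pi * (DBH/200)^2 * H * ff
Radius = DBH/200 = 58.5/200 = 0.2925 m
Radius^2 = 0.2925^2 = 0.08555625 m^2
V = pi * 0.08555625 * 34.3 * 0.38
V = 3.503 m^3

3.503


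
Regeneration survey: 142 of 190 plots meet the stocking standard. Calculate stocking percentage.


Formula: Stocking % = stocked plots / total plots * 100
Stocking = 142 / 190 * 100
Stocking = 0.7474 * 100 = 74.7%

74.7


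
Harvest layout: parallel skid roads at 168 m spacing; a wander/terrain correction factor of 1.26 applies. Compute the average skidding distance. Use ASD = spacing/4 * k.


Formula: ASD = (spacing / 4) * correction
Uncorrected distance = spacing / 4 = 168 / 4 = 42 m
ASD = 42 * 1.26 = 53 m

53


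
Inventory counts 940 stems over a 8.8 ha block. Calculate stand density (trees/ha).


Formula: Stand Density = N_trees / Area_ha
Density = 940 trees / 8.8 ha
Density = 107 trees/ha

107


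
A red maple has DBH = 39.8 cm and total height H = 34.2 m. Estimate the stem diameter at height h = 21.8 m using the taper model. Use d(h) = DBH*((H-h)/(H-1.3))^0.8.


Taper: d(h) = DBH * ((H - h) / (H - 1.3))^0.8
Numerator = H - h = 34.2 - 21.8 = 12.4 m
Denominator = H - 1.3 = 34.2 - 1.3 = 32.9 m
Ratio = 12.4 / 32.9 = 0.3769
d = 39.8 * 0.3769^0.8 = 18.2 cm

18.2


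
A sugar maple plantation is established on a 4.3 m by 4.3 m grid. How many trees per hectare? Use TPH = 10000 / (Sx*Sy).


Formula: TPH = 10000 m^2/ha / (spacing_x * spacing_y)
Area per tree = 4.3 m * 4.3 m = 18.49 m^2
TPH = 10000 / 18.49 = 541 trees/ha

541


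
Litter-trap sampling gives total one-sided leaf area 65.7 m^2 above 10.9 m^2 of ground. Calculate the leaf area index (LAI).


Formula: LAI = total leaf area / ground area  (dimensionless)
LAI = 65.7 m^2 / 10.9 m^2
LAI = 6.03

6.03


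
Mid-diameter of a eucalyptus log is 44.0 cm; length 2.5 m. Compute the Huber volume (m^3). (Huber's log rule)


Huber: V = Am * L,  Am = pi*(Dm/200)^2
Am = pi*(44.0/200)^2 = 0.152053 m^2
V = 0.152053*2.5 = 0.3801 m^3

0.3801


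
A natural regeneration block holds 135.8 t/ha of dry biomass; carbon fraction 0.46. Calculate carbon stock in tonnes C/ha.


Formula: Carbon Stock = Biomass * Carbon Fraction
C = 135.8 t/ha * 0.46
C = 62.5 t C/ha

62.5


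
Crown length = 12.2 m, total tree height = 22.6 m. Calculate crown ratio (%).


Formula: Crown Ratio = (Crown Length / Total Height) * 100
CR = (12.2 m / 22.6 m) * 100
CR = 0.5398 * 100 = 54.0%

54.0


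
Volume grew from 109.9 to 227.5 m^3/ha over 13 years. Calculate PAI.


Formula: PAI = (V_T2 - V_T1) / (T2 - T1)
Volume increment = 227.5 - 109.9 = 117.6 m^3/ha
PAI = 117.6 / 13 = 9.05 m^3/ha/year

9.05


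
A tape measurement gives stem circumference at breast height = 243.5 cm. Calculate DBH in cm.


Formula: DBH = C / pi
DBH = 243.5 / pi
pi = 3.14159...
DBH = 77.5 cm

77.5


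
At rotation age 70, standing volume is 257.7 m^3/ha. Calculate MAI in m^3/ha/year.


Formula: MAI = Total Volume / Stand Age
MAI = 257.7 m^3/ha / 70 years
MAI = 3.68 m^3/ha/year

3.68


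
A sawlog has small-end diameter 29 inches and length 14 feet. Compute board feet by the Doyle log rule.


Doyle: BF = (D - 4)^2 * L / 16
Adjusted diameter = 29 - 4 = 25 in
(D-4)^2 = 25^2 = 625
BF = 625 * 14 / 16 = 547 BF

547


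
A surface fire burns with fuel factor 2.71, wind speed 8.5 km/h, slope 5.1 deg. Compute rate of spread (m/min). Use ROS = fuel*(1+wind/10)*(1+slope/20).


Formula: ROS = fuel * (1 + wind/10) * (1 + slope/20)
Wind factor = 1 + 8.5/10 = 1.85
Slope factor = 1 + 5.1/20 = 1.255
ROS = 2.71 * 1.85 * 1.255 = 6.29 m/min

6.29


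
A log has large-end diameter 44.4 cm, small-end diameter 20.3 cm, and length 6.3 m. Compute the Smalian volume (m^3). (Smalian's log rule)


Smalian: V = (A1 + A2)/2 * L,  A = pi*(D/200)^2
A1 = pi*(44.4/200)^2 = 0.15483 m^2
A2 = pi*(20.3/200)^2 = 0.032365 m^2
V = (0.15483+0.032365)/2*6.3 = 0.5897 m^3

0.5897


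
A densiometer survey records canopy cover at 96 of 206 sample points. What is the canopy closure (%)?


Formula: Canopy closure = covered points / total points * 100
Closure = 96 / 206 * 100
Closure = 0.466 * 100 = 46.6%

46.6


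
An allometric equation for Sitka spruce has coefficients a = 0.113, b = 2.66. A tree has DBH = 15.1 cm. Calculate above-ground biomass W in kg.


Formula: W = a * DBH^b  (allometric power law)
DBH^b = 15.1^2.66 = 1367.9766
W = 0.113 * 1367.9766 = 154.6 kg

154.6


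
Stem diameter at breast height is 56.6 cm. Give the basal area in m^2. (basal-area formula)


Formula: BA = pi * (DBH/2)^2 / 10000  (cm^2 to m^2)
Radius = DBH/2 = 56.6/2 = 28.3 cm
BA = pi * 28.3^2 / 10000
   = 2516.0701 cm^2 / 10000
   = 0.2516 m^2

0.2516


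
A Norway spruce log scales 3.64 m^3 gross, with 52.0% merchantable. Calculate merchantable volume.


Formula: MV = V_total * (merchantable_pct / 100)
Merchantable fraction = 52.0% / 100 = 0.52
MV = 3.64 m^3 * 0.52 = 1.893 m^3

1.893


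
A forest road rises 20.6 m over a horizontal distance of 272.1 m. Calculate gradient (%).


Formula: Gradient = rise / run * 100
Gradient = 20.6 / 272.1 * 100 = 7.6%

7.6


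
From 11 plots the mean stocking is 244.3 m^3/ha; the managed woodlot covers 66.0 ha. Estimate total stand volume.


Formula: Total Volume = Mean Volume per ha * Total Area
Total Volume = 244.3 m^3/ha * 66.0 ha
Total Volume = 16124 m^3

16124


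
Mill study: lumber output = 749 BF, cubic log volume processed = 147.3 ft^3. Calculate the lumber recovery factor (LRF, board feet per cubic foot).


Formula: LRF = Lumber Output (BF) / Log Input (ft^3)
LRF = 749 BF / 147.3 ft^3
LRF = 5.08 BF/ft^3

5.08


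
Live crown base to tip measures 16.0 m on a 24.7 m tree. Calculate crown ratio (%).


Formula: Crown Ratio = (Crown Length / Total Height) * 100
CR = (16.0 m / 24.7 m) * 100
CR = 0.6478 * 100 = 64.8%

64.8


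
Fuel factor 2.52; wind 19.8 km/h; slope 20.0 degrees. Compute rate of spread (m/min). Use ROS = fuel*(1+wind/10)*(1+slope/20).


Formula: ROS = fuel * (1 + wind/10) * (1 + slope/20)
Wind factor = 1 + 19.8/10 = 2.98
Slope factor = 1 + 20.0/20 = 2.0
ROS = 2.52 * 2.98 * 2.0 = 15.02 m/min

15.02


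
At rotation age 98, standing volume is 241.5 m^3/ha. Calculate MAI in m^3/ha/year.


Formula: MAI = Total Volume / Stand Age
MAI = 241.5 m^3/ha / 98 years
MAI = 2.46 m^3/ha/year

2.46


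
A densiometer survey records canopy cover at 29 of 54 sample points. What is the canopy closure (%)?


Formula: Canopy closure = covered points / total points * 100
Closure = 29 / 54 * 100
Closure = 0.537 * 100 = 53.7%

53.7


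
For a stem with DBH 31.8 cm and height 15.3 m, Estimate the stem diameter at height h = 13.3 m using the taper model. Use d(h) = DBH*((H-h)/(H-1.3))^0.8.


Taper: d(h) = DBH * ((H - h) / (H - 1.3))^0.8
Numerator = H - h = 15.3 - 13.3 = 2.0 m
Denominator = H - 1.3 = 15.3 - 1.3 = 14.0 m
Ratio = 2.0 / 14.0 = 0.14286
d = 31.8 * 0.14286^0.8 = 6.7 cm

6.7


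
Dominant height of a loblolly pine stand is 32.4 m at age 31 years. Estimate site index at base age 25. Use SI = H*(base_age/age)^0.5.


Formula: SI = H_dom * (base_age / age)^0.5
Age ratio = 25 / 31 = 0.80645
sqrt(age_ratio) = 0.89803
SI = 32.4 * 0.89803 = 29.1 m

29.1


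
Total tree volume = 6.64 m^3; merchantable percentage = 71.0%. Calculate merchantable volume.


Formula: MV = V_total * (merchantable_pct / 100)
Merchantable fraction = 71.0% / 100 = 0.71
MV = 6.64 m^3 * 0.71 = 4.714 m^3

4.714


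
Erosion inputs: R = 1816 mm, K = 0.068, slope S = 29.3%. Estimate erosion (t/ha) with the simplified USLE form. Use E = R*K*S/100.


Formula: E = R * K * S / 100  (simplified USLE)
R * K = 1816 * 0.068 = 123.488
E = 123.488 * 29.3 / 100 = 36.18 t/ha

36.18


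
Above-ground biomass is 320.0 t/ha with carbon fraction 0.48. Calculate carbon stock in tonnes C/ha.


Formula: Carbon Stock = Biomass * Carbon Fraction
C = 320.0 t/ha * 0.48
C = 153.6 t C/ha

153.6


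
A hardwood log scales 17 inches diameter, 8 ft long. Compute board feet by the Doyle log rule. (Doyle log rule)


Doyle: BF = (D - 4)^2 * L / 16
Adjusted diameter = 17 - 4 = 13 in
(D-4)^2 = 13^2 = 169
BF = 169 * 8 / 16 = 85 BF

85


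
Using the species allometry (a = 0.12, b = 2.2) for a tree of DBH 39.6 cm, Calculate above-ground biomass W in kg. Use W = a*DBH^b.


Formula: W = a * DBH^b  (allometric power law)
DBH^b = 39.6^2.2 = 3272.8749
W = 0.12 * 3272.8749 = 392.7 kg

392.7


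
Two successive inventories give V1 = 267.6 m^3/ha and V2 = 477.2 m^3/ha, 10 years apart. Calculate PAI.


Formula: PAI = (V_T2 - V_T1) / (T2 - T1)
Volume increment = 477.2 - 267.6 = 209.6 m^3/ha
PAI = 209.6 / 10 = 20.96 m^3/ha/year

20.96


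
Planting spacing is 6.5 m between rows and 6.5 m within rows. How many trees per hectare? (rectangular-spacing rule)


Formula: TPH = 10000 m^2/ha / (spacing_x * spacing_y)
Area per tree = 6.5 m * 6.5 m = 42.25 m^2
TPH = 10000 / 42.25 = 237 trees/ha

237


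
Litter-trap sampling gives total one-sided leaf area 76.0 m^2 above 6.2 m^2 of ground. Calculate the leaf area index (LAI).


Formula: LAI = total leaf area / ground area  (dimensionless)
LAI = 76.0 m^2 / 6.2 m^2
LAI = 12.26

12.26


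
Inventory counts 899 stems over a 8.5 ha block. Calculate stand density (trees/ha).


Formula: Stand Density = N_trees / Area_ha
Density = 899 trees / 8.5 ha
Density = 106 trees/ha

106


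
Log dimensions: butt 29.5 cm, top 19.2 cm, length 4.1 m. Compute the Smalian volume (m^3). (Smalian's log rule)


Smalian: V = (A1 + A2)/2 * L,  A = pi*(D/200)^2
A1 = pi*(29.5/200)^2 = 0.068349 m^2
A2 = pi*(19.2/200)^2 = 0.028953 m^2
V = (0.068349+0.028953)/2*4.1 = 0.1995 m^3

0.1995


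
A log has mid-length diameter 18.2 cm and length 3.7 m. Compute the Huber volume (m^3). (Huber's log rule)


Huber: V = Am * L,  Am = pi*(Dm/200)^2
Am = pi*(18.2/200)^2 = 0.026016 m^2
V = 0.026016*3.7 = 0.0963 m^3

0.0963


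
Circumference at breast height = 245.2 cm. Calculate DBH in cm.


Formula: DBH = C / pi
DBH = 245.2 / pi
pi = 3.14159...
DBH = 78.0 cm

78.0


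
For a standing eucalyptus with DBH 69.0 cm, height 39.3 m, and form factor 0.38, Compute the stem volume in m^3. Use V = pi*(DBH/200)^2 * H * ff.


Formula: V = pi * (DBH/200)^2 * H * ff
Radius = DBH/200 = 69.0/200 = 0.345 m
Radius^2 = 0.345^2 = 0.119025 m^2
V = pi * 0.119025 * 39.3 * 0.38
V = 5.584 m^3

5.584


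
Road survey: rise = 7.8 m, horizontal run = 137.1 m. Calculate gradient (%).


Formula: Gradient = rise / run * 100
Gradient = 7.8 / 137.1 * 100 = 5.7%

5.7


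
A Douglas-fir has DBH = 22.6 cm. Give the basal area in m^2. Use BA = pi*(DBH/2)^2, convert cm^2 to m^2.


Formula: BA = pi * (DBH/2)^2 / 10000  (cm^2 to m^2)
Radius = DBH/2 = 22.6/2 = 11.3 cm
BA = pi * 11.3^2 / 10000
   = 401.15 cm^2 / 10000
   = 0.0401 m^2

0.0401


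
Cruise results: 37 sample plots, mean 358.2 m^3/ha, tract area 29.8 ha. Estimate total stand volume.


Formula: Total Volume = Mean Volume per ha * Total Area
Total Volume = 358.2 m^3/ha * 29.8 ha
Total Volume = 10674 m^3

10674


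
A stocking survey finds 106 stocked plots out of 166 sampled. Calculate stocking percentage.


Formula: Stocking % = stocked plots / total plots * 100
Stocking = 106 / 166 * 100
Stocking = 0.6386 * 100 = 63.9%

63.9


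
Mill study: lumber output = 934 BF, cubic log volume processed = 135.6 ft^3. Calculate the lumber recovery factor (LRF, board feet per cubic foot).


Formula: LRF = Lumber Output (BF) / Log Input (ft^3)
LRF = 934 BF / 135.6 ft^3
LRF = 6.89 BF/ft^3

6.89


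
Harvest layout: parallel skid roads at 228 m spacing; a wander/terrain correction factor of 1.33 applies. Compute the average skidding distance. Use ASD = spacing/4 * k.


Formula: ASD = (spacing / 4) * correction
Uncorrected distance = spacing / 4 = 228 / 4 = 57 m
ASD = 57 * 1.33 = 76 m

76


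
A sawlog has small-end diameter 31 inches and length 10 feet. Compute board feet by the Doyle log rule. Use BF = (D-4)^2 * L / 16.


Doyle: BF = (D - 4)^2 * L / 16
Adjusted diameter = 31 - 4 = 27 in
(D-4)^2 = 27^2 = 729
BF = 729 * 10 / 16 = 456 BF

456


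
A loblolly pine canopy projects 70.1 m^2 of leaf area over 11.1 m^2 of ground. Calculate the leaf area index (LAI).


Formula: LAI = total leaf area / ground area  (dimensionless)
LAI = 70.1 m^2 / 11.1 m^2
LAI = 6.32

6.32


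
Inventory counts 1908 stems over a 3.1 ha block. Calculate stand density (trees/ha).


Formula: Stand Density = N_trees / Area_ha
Density = 1908 trees / 3.1 ha
Density = 615 trees/ha

615


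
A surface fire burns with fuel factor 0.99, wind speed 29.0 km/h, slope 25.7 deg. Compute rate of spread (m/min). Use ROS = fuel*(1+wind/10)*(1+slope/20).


Formula: ROS = fuel * (1 + wind/10) * (1 + slope/20)
Wind factor = 1 + 29.0/10 = 3.9
Slope factor = 1 + 25.7/20 = 2.285
ROS = 0.99 * 3.9 * 2.285 = 8.82 m/min

8.82


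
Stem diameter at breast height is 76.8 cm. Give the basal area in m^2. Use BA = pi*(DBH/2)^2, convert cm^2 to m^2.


Formula: BA = pi * (DBH/2)^2 / 10000  (cm^2 to m^2)
Radius = DBH/2 = 76.8/2 = 38.4 cm
BA = pi * 38.4^2 / 10000
   = 4632.4669 cm^2 / 10000
   = 0.4632 m^2

0.4632


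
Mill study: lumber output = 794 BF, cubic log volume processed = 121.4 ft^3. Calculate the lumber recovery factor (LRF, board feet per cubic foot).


Formula: LRF = Lumber Output (BF) / Log Input (ft^3)
LRF = 794 BF / 121.4 ft^3
LRF = 6.54 BF/ft^3

6.54


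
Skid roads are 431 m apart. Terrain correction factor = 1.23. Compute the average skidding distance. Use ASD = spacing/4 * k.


Formula: ASD = (spacing / 4) * correction
Uncorrected distance = spacing / 4 = 431 / 4 = 107.75 m
ASD = 107.75 * 1.23 = 133 m

133


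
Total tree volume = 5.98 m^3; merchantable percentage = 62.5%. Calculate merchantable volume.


Formula: MV = V_total * (merchantable_pct / 100)
Merchantable fraction = 62.5% / 100 = 0.625
MV = 5.98 m^3 * 0.625 = 3.738 m^3

3.738


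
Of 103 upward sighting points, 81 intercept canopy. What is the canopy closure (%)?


Formula: Canopy closure = covered points / total points * 100
Closure = 81 / 103 * 100
Closure = 0.7864 * 100 = 78.6%

78.6


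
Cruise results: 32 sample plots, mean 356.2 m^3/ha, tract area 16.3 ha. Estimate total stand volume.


Formula: Total Volume = Mean Volume per ha * Total Area
Total Volume = 356.2 m^3/ha * 16.3 ha
Total Volume = 5806 m^3

5806


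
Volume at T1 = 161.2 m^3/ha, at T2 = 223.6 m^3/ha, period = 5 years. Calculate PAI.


Formula: PAI = (V_T2 - V_T1) / (T2 - T1)
Volume increment = 223.6 - 161.2 = 62.4 m^3/ha
PAI = 62.4 / 5 = 12.48 m^3/ha/year

12.48


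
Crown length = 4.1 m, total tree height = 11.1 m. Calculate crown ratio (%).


Formula: Crown Ratio = (Crown Length / Total Height) * 100
CR = (4.1 m / 11.1 m) * 100
CR = 0.3694 * 100 = 36.9%

36.9


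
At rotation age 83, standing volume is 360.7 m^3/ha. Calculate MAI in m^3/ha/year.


Formula: MAI = Total Volume / Stand Age
MAI = 360.7 m^3/ha / 83 years
MAI = 4.35 m^3/ha/year

4.35


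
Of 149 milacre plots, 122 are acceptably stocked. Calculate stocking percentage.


Formula: Stocking % = stocked plots / total plots * 100
Stocking = 122 / 149 * 100
Stocking = 0.8188 * 100 = 81.9%

81.9


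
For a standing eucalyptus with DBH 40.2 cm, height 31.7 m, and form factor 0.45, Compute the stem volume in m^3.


Formula: V = pi * (DBH/200)^2 * H * ff
Radius = DBH/200 = 40.2/200 = 0.201 m
Radius^2 = 0.201^2 = 0.040401 m^2
V = pi * 0.040401 * 31.7 * 0.45
V = 1.811 m^3

1.811


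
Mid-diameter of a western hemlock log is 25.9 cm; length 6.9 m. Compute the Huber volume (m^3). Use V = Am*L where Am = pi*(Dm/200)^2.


Huber: V = Am * L,  Am = pi*(Dm/200)^2
Am = pi*(25.9/200)^2 = 0.052685 m^2
V = 0.052685*6.9 = 0.3635 m^3

0.3635


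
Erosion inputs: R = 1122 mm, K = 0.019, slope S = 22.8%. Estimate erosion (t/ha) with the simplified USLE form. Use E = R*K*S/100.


Formula: E = R * K * S / 100  (simplified USLE)
R * K = 1122 * 0.019 = 21.318
E = 21.318 * 22.8 / 100 = 4.86 t/ha

4.86


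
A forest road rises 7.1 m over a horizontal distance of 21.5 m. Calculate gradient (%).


Formula: Gradient = rise / run * 100
Gradient = 7.1 / 21.5 * 100 = 33.0%

33.0


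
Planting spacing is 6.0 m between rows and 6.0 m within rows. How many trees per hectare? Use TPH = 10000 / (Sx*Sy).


Formula: TPH = 10000 m^2/ha / (spacing_x * spacing_y)
Area per tree = 6.0 m * 6.0 m = 36.0 m^2
TPH = 10000 / 36.0 = 278 trees/ha

278


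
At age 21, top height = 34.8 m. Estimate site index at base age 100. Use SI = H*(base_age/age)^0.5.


Formula: SI = H_dom * (base_age / age)^0.5
Age ratio = 100 / 21 = 4.7619
sqrt(age_ratio) = 2.18218
SI = 34.8 * 2.18218 = 75.9 m

75.9


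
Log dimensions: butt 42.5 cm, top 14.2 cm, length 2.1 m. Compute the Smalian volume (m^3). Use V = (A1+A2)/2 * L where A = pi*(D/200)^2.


Smalian: V = (A1 + A2)/2 * L,  A = pi*(D/200)^2
A1 = pi*(42.5/200)^2 = 0.141863 m^2
A2 = pi*(14.2/200)^2 = 0.015837 m^2
V = (0.141863+0.015837)/2*2.1 = 0.1656 m^3

0.1656


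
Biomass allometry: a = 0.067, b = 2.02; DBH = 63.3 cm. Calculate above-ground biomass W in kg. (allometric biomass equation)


Formula: W = a * DBH^b  (allometric power law)
DBH^b = 63.3^2.02 = 4353.4694
W = 0.067 * 4353.4694 = 291.7 kg

291.7


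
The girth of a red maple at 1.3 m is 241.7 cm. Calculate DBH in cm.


Formula: DBH = C / pi
DBH = 241.7 / pi
pi = 3.14159...
DBH = 76.9 cm

76.9


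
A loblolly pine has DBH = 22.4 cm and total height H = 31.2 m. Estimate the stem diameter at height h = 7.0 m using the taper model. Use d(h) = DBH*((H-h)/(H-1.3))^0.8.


Taper: d(h) = DBH * ((H - h) / (H - 1.3))^0.8
Numerator = H - h = 31.2 - 7.0 = 24.2 m
Denominator = H - 1.3 = 31.2 - 1.3 = 29.9 m
Ratio = 24.2 / 29.9 = 0.80936
d = 22.4 * 0.80936^0.8 = 18.9 cm

18.9


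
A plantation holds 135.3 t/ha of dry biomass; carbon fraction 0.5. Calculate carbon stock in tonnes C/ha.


Formula: Carbon Stock = Biomass * Carbon Fraction
C = 135.3 t/ha * 0.5
C = 67.7 t C/ha

67.7


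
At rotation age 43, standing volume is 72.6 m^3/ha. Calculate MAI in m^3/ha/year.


Formula: MAI = Total Volume / Stand Age
MAI = 72.6 m^3/ha / 43 years
MAI = 1.69 m^3/ha/year

1.69


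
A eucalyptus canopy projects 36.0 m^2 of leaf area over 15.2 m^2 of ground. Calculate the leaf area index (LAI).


Formula: LAI = total leaf area / ground area  (dimensionless)
LAI = 36.0 m^2 / 15.2 m^2
LAI = 2.37

2.37


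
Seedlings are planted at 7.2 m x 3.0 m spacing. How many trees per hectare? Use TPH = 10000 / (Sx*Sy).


Formula: TPH = 10000 m^2/ha / (spacing_x * spacing_y)
Area per tree = 7.2 m * 3.0 m = 21.6 m^2
TPH = 10000 / 21.6 = 463 trees/ha

463


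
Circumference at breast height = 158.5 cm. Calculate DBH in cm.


Formula: DBH = C / pi
DBH = 158.5 / pi
pi = 3.14159...
DBH = 50.5 cm

50.5


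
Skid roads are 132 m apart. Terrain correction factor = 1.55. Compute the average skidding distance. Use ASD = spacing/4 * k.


Formula: ASD = (spacing / 4) * correction
Uncorrected distance = spacing / 4 = 132 / 4 = 33 m
ASD = 33 * 1.55 = 51 m

51


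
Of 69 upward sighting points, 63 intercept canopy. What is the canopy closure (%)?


Formula: Canopy closure = covered points / total points * 100
Closure = 63 / 69 * 100
Closure = 0.913 * 100 = 91.3%

91.3


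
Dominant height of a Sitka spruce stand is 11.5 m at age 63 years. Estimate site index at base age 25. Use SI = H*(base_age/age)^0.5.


Formula: SI = H_dom * (base_age / age)^0.5
Age ratio = 25 / 63 = 0.39683
sqrt(age_ratio) = 0.62994
SI = 11.5 * 0.62994 = 7.2 m

7.2


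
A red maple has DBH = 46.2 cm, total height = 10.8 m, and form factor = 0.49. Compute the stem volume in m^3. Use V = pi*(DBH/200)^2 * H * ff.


Formula: V = pi * (DBH/200)^2 * H * ff
Radius = DBH/200 = 46.2/200 = 0.231 m
Radius^2 = 0.231^2 = 0.053361 m^2
V = pi * 0.053361 * 10.8 * 0.49
V = 0.887 m^3

0.887


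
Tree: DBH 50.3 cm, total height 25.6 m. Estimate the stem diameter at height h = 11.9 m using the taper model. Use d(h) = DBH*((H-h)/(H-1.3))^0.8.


Taper: d(h) = DBH * ((H - h) / (H - 1.3))^0.8
Numerator = H - h = 25.6 - 11.9 = 13.7 m
Denominator = H - 1.3 = 25.6 - 1.3 = 24.3 m
Ratio = 13.7 / 24.3 = 0.56379
d = 50.3 * 0.56379^0.8 = 31.8 cm

31.8


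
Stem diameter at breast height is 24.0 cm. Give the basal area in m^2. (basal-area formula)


Formula: BA = pi * (DBH/2)^2 / 10000  (cm^2 to m^2)
Radius = DBH/2 = 24.0/2 = 12.0 cm
BA = pi * 12.0^2 / 10000
   = 452.3893 cm^2 / 10000
   = 0.0452 m^2

0.0452


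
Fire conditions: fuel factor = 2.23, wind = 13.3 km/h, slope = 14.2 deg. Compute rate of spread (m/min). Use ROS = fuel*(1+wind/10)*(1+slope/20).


Formula: ROS = fuel * (1 + wind/10) * (1 + slope/20)
Wind factor = 1 + 13.3/10 = 2.33
Slope factor = 1 + 14.2/20 = 1.71
ROS = 2.23 * 2.33 * 1.71 = 8.88 m/min

8.88


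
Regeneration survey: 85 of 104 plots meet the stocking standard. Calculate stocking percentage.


Formula: Stocking % = stocked plots / total plots * 100
Stocking = 85 / 104 * 100
Stocking = 0.8173 * 100 = 81.7%

81.7


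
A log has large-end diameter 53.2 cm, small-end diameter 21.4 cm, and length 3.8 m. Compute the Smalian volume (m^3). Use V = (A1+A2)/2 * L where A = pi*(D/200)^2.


Smalian: V = (A1 + A2)/2 * L,  A = pi*(D/200)^2
A1 = pi*(53.2/200)^2 = 0.222287 m^2
A2 = pi*(21.4/200)^2 = 0.035968 m^2
V = (0.222287+0.035968)/2*3.8 = 0.4907 m^3

0.4907


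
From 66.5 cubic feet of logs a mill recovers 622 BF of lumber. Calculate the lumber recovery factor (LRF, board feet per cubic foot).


Formula: LRF = Lumber Output (BF) / Log Input (ft^3)
LRF = 622 BF / 66.5 ft^3
LRF = 9.35 BF/ft^3

9.35


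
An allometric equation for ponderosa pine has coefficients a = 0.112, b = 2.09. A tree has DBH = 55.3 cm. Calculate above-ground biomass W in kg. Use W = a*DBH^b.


Formula: W = a * DBH^b  (allometric power law)
DBH^b = 55.3^2.09 = 4388.2921
W = 0.112 * 4388.2921 = 491.5 kg

491.5


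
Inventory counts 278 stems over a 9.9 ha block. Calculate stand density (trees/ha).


Formula: Stand Density = N_trees / Area_ha
Density = 278 trees / 9.9 ha
Density = 28 trees/ha

28


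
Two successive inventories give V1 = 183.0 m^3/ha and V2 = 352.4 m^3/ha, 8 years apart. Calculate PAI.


Formula: PAI = (V_T2 - V_T1) / (T2 - T1)
Volume increment = 352.4 - 183.0 = 169.4 m^3/ha
PAI = 169.4 / 8 = 21.18 m^3/ha/year

21.18


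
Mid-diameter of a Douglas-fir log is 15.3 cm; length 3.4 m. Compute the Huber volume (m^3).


Huber: V = Am * L,  Am = pi*(Dm/200)^2
Am = pi*(15.3/200)^2 = 0.018385 m^2
V = 0.018385*3.4 = 0.0625 m^3

0.0625


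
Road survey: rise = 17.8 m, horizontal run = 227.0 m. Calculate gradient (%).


Formula: Gradient = rise / run * 100
Gradient = 17.8 / 227.0 * 100 = 7.8%

7.8


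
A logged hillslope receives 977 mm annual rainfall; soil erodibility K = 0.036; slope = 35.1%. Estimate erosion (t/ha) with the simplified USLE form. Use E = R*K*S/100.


Formula: E = R * K * S / 100  (simplified USLE)
R * K = 977 * 0.036 = 35.172
E = 35.172 * 35.1 / 100 = 12.35 t/ha

12.35
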